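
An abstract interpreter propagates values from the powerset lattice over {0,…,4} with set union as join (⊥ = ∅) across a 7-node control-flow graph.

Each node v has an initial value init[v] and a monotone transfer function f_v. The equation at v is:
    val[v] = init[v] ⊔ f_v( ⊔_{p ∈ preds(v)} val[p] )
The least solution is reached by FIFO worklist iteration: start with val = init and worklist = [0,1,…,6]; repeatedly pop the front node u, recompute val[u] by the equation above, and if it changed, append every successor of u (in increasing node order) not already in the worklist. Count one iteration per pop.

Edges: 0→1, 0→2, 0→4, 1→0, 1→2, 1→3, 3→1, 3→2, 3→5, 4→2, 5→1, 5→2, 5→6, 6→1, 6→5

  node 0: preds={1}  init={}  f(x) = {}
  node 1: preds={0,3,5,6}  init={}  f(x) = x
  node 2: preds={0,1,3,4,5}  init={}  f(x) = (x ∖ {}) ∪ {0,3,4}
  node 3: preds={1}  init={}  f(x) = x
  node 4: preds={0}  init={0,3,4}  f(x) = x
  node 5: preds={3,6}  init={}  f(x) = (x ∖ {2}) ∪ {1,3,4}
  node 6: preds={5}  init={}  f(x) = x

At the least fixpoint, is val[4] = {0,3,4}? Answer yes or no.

Iteration log — 15 steps:
  step 1. node 0  ⊔preds={}  new={}  stable
  step 2. node 1  ⊔preds={}  new={}  stable
  step 3. node 2  ⊔preds={0,3,4}  new={0,3,4}  old={}  +wl: 
  step 4. node 3  ⊔preds={}  new={}  stable
  step 5. node 4  ⊔preds={}  new={0,3,4}  stable
  step 6. node 5  ⊔preds={}  new={1,3,4}  old={}  +wl: 1,2
  step 7. node 6  ⊔preds={1,3,4}  new={1,3,4}  old={}  +wl: 5
  step 8. node 1  ⊔preds={1,3,4}  new={1,3,4}  old={}  +wl: 0,3
  step 9. node 2  ⊔preds={0,1,3,4}  new={0,1,3,4}  old={0,3,4}  +wl: 
  step 10. node 5  ⊔preds={1,3,4}  new={1,3,4}  stable
  step 11. node 0  ⊔preds={1,3,4}  new={}  stable
  step 12. node 3  ⊔preds={1,3,4}  new={1,3,4}  old={}  +wl: 1,2,5
  step 13. node 1  ⊔preds={1,3,4}  new={1,3,4}  stable
  step 14. node 2  ⊔preds={0,1,3,4}  new={0,1,3,4}  stable
  step 15. node 5  ⊔preds={1,3,4}  new={1,3,4}  stable

Least fixpoint reached:
  node 0: {}
  node 1: {1,3,4}
  node 2: {0,1,3,4}
  node 3: {1,3,4}
  node 4: {0,3,4}
  node 5: {1,3,4}
  node 6: {1,3,4}

yes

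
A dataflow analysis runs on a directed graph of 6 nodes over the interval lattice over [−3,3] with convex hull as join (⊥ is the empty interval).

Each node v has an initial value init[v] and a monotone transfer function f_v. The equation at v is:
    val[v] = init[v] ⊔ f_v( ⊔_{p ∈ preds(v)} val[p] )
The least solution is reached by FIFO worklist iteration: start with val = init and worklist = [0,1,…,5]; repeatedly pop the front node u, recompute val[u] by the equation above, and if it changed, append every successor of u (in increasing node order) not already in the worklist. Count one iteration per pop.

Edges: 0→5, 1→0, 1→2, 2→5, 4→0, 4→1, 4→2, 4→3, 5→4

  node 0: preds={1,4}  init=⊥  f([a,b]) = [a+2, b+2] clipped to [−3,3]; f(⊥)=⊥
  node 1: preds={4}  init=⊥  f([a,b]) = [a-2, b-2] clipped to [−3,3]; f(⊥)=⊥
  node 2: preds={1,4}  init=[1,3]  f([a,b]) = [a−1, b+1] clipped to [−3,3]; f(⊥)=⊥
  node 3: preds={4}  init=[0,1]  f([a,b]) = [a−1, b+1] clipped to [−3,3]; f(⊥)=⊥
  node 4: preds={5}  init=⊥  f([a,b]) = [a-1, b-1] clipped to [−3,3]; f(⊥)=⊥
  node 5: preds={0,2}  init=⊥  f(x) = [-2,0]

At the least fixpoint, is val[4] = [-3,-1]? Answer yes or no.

Iteration log — 13 steps:
  step 1. node 0  ⊔preds=⊥  new=⊥  stable
  step 2. node 1  ⊔preds=⊥  new=⊥  stable
  step 3. node 2  ⊔preds=⊥  new=[1,3]  stable
  step 4. node 3  ⊔preds=⊥  new=[0,1]  stable
  step 5. node 4  ⊔preds=⊥  new=⊥  stable
  step 6. node 5  ⊔preds=[1,3]  new=[-2,0]  old=⊥  +wl: 4
  step 7. node 4  ⊔preds=[-2,0]  new=[-3,-1]  old=⊥  +wl: 0,1,2,3
  step 8. node 0  ⊔preds=[-3,-1]  new=[-1,1]  old=⊥  +wl: 5
  step 9. node 1  ⊔preds=[-3,-1]  new=[-3,-3]  old=⊥  +wl: 0
  step 10. node 2  ⊔preds=[-3,-1]  new=[-3,3]  old=[1,3]  +wl: 
  step 11. node 3  ⊔preds=[-3,-1]  new=[-3,1]  old=[0,1]  +wl: 
  step 12. node 5  ⊔preds=[-3,3]  new=[-2,0]  stable
  step 13. node 0  ⊔preds=[-3,-1]  new=[-1,1]  stable

Least fixpoint reached:
  node 0: [-1,1]
  node 1: [-3,-3]
  node 2: [-3,3]
  node 3: [-3,1]
  node 4: [-3,-1]
  node 5: [-2,0]

yes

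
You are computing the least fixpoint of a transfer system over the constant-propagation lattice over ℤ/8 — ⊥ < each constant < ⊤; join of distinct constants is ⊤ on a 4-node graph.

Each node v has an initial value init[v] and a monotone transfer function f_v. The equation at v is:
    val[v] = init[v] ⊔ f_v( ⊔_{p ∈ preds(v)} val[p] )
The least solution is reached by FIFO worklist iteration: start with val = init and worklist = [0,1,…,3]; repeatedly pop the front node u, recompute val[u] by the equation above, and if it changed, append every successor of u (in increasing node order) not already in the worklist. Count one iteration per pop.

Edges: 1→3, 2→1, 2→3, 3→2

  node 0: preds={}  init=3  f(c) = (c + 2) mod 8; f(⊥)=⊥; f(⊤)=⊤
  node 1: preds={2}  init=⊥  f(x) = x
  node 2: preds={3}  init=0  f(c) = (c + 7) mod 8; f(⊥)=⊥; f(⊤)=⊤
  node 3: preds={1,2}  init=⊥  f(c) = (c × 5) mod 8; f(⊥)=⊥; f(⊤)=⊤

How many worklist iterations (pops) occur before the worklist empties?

8

Iteration log — 8 steps:
  step 1. node 0  ⊔preds=⊥  new=3  stable
  step 2. node 1  ⊔preds=0  new=0  old=⊥  +wl: 
  step 3. node 2  ⊔preds=⊥  new=0  stable
  step 4. node 3  ⊔preds=0  new=0  old=⊥  +wl: 2
  step 5. node 2  ⊔preds=0  new=⊤  old=0  +wl: 1,3
  step 6. node 1  ⊔preds=⊤  new=⊤  old=0  +wl: 
  step 7. node 3  ⊔preds=⊤  new=⊤  old=0  +wl: 2
  step 8. node 2  ⊔preds=⊤  new=⊤  stable

Least fixpoint reached:
  node 0: 3
  node 1: ⊤
  node 2: ⊤
  node 3: ⊤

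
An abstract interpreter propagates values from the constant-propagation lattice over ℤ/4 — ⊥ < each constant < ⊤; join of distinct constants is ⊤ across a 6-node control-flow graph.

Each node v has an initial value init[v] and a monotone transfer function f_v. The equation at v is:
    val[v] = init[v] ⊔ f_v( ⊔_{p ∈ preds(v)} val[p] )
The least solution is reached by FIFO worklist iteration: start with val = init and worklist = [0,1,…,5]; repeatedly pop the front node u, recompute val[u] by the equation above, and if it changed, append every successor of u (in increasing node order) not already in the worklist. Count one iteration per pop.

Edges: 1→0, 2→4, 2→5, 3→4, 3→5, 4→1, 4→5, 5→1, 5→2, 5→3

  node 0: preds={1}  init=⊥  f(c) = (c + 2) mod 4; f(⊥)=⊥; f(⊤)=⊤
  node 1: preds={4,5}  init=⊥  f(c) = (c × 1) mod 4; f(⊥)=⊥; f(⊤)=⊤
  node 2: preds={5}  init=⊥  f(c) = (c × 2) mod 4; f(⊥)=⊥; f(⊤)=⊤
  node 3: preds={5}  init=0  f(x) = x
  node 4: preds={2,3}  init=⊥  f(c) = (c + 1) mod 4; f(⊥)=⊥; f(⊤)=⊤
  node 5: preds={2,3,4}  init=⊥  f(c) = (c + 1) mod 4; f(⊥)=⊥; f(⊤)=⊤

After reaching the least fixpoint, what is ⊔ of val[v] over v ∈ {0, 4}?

⊤

Iteration log — 13 steps:
  step 1. node 0  ⊔preds=⊥  new=⊥  stable
  step 2. node 1  ⊔preds=⊥  new=⊥  stable
  step 3. node 2  ⊔preds=⊥  new=⊥  stable
  step 4. node 3  ⊔preds=⊥  new=0  stable
  step 5. node 4  ⊔preds=0  new=1  old=⊥  +wl: 1
  step 6. node 5  ⊔preds=⊤  new=⊤  old=⊥  +wl: 2,3
  step 7. node 1  ⊔preds=⊤  new=⊤  old=⊥  +wl: 0
  step 8. node 2  ⊔preds=⊤  new=⊤  old=⊥  +wl: 4,5
  step 9. node 3  ⊔preds=⊤  new=⊤  old=0  +wl: 
  step 10. node 0  ⊔preds=⊤  new=⊤  old=⊥  +wl: 
  step 11. node 4  ⊔preds=⊤  new=⊤  old=1  +wl: 1
  step 12. node 5  ⊔preds=⊤  new=⊤  stable
  step 13. node 1  ⊔preds=⊤  new=⊤  stable

Least fixpoint reached:
  node 0: ⊤
  node 1: ⊤
  node 2: ⊤
  node 3: ⊤
  node 4: ⊤
  node 5: ⊤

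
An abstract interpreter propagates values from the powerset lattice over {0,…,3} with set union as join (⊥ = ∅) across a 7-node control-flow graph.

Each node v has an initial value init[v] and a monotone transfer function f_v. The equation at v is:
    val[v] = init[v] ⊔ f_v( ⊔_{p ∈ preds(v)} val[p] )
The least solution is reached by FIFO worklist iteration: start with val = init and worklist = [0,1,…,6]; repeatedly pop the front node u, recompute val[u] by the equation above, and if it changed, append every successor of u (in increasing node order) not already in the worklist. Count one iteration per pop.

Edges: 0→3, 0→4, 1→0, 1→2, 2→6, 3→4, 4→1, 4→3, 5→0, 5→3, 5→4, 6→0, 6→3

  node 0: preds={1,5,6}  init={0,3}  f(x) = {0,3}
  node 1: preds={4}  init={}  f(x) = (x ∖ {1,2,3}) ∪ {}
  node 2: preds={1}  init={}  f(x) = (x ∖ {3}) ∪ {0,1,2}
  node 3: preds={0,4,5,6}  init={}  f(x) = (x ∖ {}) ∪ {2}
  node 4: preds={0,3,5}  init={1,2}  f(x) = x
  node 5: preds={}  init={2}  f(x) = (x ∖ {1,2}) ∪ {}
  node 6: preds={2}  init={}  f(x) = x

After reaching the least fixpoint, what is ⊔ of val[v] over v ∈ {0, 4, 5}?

Worklist (11 pops):
  #1 pop 0: in={2} → {0,3} (no change)
  #2 pop 1: in={1,2} → {} (no change)
  #3 pop 2: in={} → {0,1,2} (was {}); enqueue []
  #4 pop 3: in={0,1,2,3} → {0,1,2,3} (was {}); enqueue []
  #5 pop 4: in={0,1,2,3} → {0,1,2,3} (was {1,2}); enqueue [1,3]
  #6 pop 5: in={} → {2} (no change)
  #7 pop 6: in={0,1,2} → {0,1,2} (was {}); enqueue [0]
  #8 pop 1: in={0,1,2,3} → {0} (was {}); enqueue [2]
  #9 pop 3: in={0,1,2,3} → {0,1,2,3} (no change)
  #10 pop 0: in={0,1,2} → {0,3} (no change)
  #11 pop 2: in={0} → {0,1,2} (no change)

Fixpoint:
  val[0] = {0,3}
  val[1] = {0}
  val[2] = {0,1,2}
  val[3] = {0,1,2,3}
  val[4] = {0,1,2,3}
  val[5] = {2}
  val[6] = {0,1,2}

{0,1,2,3}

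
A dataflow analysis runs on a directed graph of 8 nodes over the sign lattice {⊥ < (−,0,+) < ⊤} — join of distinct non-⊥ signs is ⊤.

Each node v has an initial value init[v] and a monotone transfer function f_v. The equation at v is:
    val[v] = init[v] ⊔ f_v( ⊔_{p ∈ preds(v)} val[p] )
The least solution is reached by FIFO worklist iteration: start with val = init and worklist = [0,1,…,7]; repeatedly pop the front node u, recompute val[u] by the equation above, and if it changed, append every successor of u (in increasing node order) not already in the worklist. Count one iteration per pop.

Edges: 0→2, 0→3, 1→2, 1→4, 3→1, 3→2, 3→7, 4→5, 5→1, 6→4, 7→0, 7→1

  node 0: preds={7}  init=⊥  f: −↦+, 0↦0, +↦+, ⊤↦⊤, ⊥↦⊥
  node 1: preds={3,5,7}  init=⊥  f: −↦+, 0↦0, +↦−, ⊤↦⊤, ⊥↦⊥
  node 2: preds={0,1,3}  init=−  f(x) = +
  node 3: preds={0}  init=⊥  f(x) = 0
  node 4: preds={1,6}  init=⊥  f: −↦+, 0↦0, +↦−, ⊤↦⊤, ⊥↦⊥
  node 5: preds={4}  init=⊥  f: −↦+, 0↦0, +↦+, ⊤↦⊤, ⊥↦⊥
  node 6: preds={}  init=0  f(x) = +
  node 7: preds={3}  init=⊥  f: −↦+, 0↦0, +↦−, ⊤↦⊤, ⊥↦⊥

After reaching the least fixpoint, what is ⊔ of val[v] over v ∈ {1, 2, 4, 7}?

⊤

Trace (18 dequeues):
  [1] u=0 | in ⊥ | out ⊥ | ==
  [2] u=1 | in ⊥ | out ⊥ | ==
  [3] u=2 | in ⊥ | out ⊤ | prev − | push {}
  [4] u=3 | in ⊥ | out 0 | prev ⊥ | push {1,2}
  [5] u=4 | in 0 | out 0 | prev ⊥ | push {}
  [6] u=5 | in 0 | out 0 | prev ⊥ | push {}
  [7] u=6 | in ⊥ | out ⊤ | prev 0 | push {4}
  [8] u=7 | in 0 | out 0 | prev ⊥ | push {0}
  [9] u=1 | in 0 | out 0 | prev ⊥ | push {}
  [10] u=2 | in 0 | out ⊤ | ==
  [11] u=4 | in ⊤ | out ⊤ | prev 0 | push {5}
  [12] u=0 | in 0 | out 0 | prev ⊥ | push {2,3}
  [13] u=5 | in ⊤ | out ⊤ | prev 0 | push {1}
  [14] u=2 | in 0 | out ⊤ | ==
  [15] u=3 | in 0 | out 0 | ==
  [16] u=1 | in ⊤ | out ⊤ | prev 0 | push {2,4}
  [17] u=2 | in ⊤ | out ⊤ | ==
  [18] u=4 | in ⊤ | out ⊤ | ==

Converged values:
  [0] 0
  [1] ⊤
  [2] ⊤
  [3] 0
  [4] ⊤
  [5] ⊤
  [6] ⊤
  [7] 0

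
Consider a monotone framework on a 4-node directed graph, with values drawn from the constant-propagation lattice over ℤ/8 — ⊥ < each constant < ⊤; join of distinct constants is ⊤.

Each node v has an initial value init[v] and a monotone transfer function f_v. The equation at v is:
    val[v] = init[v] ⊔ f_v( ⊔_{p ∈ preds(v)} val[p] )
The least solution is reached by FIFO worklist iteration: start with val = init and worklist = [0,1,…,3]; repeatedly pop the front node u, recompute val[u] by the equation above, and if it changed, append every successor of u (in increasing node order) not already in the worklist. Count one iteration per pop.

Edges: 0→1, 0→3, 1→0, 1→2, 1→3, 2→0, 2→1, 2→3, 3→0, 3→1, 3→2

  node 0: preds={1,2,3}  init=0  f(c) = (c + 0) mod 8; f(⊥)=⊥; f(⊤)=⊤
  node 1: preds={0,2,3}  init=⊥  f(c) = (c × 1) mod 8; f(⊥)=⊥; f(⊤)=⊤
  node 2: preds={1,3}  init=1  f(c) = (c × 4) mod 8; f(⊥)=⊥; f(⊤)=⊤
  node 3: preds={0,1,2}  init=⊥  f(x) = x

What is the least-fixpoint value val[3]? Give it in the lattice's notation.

⊤

Iteration log — 7 steps:
  step 1. node 0  ⊔preds=1  new=⊤  old=0  +wl: 
  step 2. node 1  ⊔preds=⊤  new=⊤  old=⊥  +wl: 0
  step 3. node 2  ⊔preds=⊤  new=⊤  old=1  +wl: 1
  step 4. node 3  ⊔preds=⊤  new=⊤  old=⊥  +wl: 2
  step 5. node 0  ⊔preds=⊤  new=⊤  stable
  step 6. node 1  ⊔preds=⊤  new=⊤  stable
  step 7. node 2  ⊔preds=⊤  new=⊤  stable

Least fixpoint reached:
  node 0: ⊤
  node 1: ⊤
  node 2: ⊤
  node 3: ⊤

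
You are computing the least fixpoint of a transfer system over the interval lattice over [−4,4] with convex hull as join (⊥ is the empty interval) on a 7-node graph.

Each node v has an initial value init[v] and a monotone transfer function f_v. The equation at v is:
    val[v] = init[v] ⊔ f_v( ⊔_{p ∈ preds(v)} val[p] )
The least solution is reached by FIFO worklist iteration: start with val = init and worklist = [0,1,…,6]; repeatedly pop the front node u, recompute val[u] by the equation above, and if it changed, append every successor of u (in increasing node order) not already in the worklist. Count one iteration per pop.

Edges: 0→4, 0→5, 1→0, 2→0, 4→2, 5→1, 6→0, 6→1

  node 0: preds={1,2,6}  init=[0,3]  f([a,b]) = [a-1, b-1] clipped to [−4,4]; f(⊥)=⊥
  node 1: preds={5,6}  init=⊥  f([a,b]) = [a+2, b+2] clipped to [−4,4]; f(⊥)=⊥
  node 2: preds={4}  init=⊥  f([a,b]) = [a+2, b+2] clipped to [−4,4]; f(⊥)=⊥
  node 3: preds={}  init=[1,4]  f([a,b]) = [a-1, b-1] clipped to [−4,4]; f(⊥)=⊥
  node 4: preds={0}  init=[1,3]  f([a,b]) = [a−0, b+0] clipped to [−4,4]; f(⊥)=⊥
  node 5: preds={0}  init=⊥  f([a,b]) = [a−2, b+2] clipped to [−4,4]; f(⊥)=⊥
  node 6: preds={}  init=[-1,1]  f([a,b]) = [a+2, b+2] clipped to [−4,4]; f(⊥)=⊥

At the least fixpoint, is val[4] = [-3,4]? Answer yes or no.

no

Worklist (15 pops):
  #1 pop 0: in=[-1,1] → [-2,3] (was [0,3]); enqueue []
  #2 pop 1: in=[-1,1] → [1,3] (was ⊥); enqueue [0]
  #3 pop 2: in=[1,3] → [3,4] (was ⊥); enqueue []
  #4 pop 3: in=⊥ → [1,4] (no change)
  #5 pop 4: in=[-2,3] → [-2,3] (was [1,3]); enqueue [2]
  #6 pop 5: in=[-2,3] → [-4,4] (was ⊥); enqueue [1]
  #7 pop 6: in=⊥ → [-1,1] (no change)
  #8 pop 0: in=[-1,4] → [-2,3] (no change)
  #9 pop 2: in=[-2,3] → [0,4] (was [3,4]); enqueue [0]
  #10 pop 1: in=[-4,4] → [-2,4] (was [1,3]); enqueue []
  #11 pop 0: in=[-2,4] → [-3,3] (was [-2,3]); enqueue [4,5]
  #12 pop 4: in=[-3,3] → [-3,3] (was [-2,3]); enqueue [2]
  #13 pop 5: in=[-3,3] → [-4,4] (no change)
  #14 pop 2: in=[-3,3] → [-1,4] (was [0,4]); enqueue [0]
  #15 pop 0: in=[-2,4] → [-3,3] (no change)

Fixpoint:
  val[0] = [-3,3]
  val[1] = [-2,4]
  val[2] = [-1,4]
  val[3] = [1,4]
  val[4] = [-3,3]
  val[5] = [-4,4]
  val[6] = [-1,1]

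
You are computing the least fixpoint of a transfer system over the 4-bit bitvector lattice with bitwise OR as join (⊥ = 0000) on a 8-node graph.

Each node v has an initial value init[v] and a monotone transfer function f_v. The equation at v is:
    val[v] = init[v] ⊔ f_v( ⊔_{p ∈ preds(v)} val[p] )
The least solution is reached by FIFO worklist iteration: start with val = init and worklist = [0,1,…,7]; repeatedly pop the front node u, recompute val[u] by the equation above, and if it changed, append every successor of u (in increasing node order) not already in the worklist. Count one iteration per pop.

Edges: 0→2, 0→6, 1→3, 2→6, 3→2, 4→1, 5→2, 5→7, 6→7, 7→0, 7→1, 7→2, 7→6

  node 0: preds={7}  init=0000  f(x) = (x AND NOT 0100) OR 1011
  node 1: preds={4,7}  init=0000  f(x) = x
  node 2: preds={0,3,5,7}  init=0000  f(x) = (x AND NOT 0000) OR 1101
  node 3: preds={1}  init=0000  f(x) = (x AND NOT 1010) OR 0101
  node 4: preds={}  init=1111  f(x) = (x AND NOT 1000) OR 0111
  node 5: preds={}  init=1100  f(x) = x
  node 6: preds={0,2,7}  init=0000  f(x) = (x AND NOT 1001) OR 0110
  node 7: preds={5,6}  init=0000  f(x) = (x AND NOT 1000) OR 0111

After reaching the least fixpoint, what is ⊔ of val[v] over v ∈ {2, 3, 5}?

1111

Iteration log — 12 steps:
  step 1. node 0  ⊔preds=0000  new=1011  old=0000  +wl: 
  step 2. node 1  ⊔preds=1111  new=1111  old=0000  +wl: 
  step 3. node 2  ⊔preds=1111  new=1111  old=0000  +wl: 
  step 4. node 3  ⊔preds=1111  new=0101  old=0000  +wl: 2
  step 5. node 4  ⊔preds=0000  new=1111  stable
  step 6. node 5  ⊔preds=0000  new=1100  stable
  step 7. node 6  ⊔preds=1111  new=0110  old=0000  +wl: 
  step 8. node 7  ⊔preds=1110  new=0111  old=0000  +wl: 0,1,6
  step 9. node 2  ⊔preds=1111  new=1111  stable
  step 10. node 0  ⊔preds=0111  new=1011  stable
  step 11. node 1  ⊔preds=1111  new=1111  stable
  step 12. node 6  ⊔preds=1111  new=0110  stable

Least fixpoint reached:
  node 0: 1011
  node 1: 1111
  node 2: 1111
  node 3: 0101
  node 4: 1111
  node 5: 1100
  node 6: 0110
  node 7: 0111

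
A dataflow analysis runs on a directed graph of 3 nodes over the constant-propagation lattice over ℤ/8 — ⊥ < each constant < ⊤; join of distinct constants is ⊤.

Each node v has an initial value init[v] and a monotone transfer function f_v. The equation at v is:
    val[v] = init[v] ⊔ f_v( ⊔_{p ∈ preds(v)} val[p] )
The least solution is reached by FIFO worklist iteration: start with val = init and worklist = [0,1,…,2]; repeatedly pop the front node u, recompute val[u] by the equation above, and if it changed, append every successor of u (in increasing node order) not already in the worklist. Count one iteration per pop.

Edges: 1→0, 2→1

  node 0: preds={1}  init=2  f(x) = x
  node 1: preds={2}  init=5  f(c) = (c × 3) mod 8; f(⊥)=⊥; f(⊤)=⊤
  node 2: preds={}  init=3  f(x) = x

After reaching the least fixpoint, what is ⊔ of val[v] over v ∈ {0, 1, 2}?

⊤

Worklist (4 pops):
  #1 pop 0: in=5 → ⊤ (was 2); enqueue []
  #2 pop 1: in=3 → ⊤ (was 5); enqueue [0]
  #3 pop 2: in=⊥ → 3 (no change)
  #4 pop 0: in=⊤ → ⊤ (no change)

Fixpoint:
  val[0] = ⊤
  val[1] = ⊤
  val[2] = 3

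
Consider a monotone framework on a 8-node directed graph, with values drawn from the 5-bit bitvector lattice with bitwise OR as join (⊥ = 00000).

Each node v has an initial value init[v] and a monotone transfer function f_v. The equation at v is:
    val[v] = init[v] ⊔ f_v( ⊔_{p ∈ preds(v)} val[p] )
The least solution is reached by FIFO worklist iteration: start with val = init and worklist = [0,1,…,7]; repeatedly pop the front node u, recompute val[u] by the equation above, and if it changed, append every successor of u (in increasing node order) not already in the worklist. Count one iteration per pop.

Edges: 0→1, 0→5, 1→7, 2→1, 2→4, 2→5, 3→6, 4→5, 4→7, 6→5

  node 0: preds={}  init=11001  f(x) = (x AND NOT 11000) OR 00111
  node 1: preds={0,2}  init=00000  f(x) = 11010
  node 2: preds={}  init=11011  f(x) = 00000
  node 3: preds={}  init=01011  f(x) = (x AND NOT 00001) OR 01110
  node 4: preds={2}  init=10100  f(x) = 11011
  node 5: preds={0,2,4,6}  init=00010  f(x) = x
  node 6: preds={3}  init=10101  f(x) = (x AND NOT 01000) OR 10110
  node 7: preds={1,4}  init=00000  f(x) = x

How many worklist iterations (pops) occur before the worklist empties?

Iteration log — 9 steps:
  step 1. node 0  ⊔preds=00000  new=11111  old=11001  +wl: 
  step 2. node 1  ⊔preds=11111  new=11010  old=00000  +wl: 
  step 3. node 2  ⊔preds=00000  new=11011  stable
  step 4. node 3  ⊔preds=00000  new=01111  old=01011  +wl: 
  step 5. node 4  ⊔preds=11011  new=11111  old=10100  +wl: 
  step 6. node 5  ⊔preds=11111  new=11111  old=00010  +wl: 
  step 7. node 6  ⊔preds=01111  new=10111  old=10101  +wl: 5
  step 8. node 7  ⊔preds=11111  new=11111  old=00000  +wl: 
  step 9. node 5  ⊔preds=11111  new=11111  stable

Least fixpoint reached:
  node 0: 11111
  node 1: 11010
  node 2: 11011
  node 3: 01111
  node 4: 11111
  node 5: 11111
  node 6: 10111
  node 7: 11111

9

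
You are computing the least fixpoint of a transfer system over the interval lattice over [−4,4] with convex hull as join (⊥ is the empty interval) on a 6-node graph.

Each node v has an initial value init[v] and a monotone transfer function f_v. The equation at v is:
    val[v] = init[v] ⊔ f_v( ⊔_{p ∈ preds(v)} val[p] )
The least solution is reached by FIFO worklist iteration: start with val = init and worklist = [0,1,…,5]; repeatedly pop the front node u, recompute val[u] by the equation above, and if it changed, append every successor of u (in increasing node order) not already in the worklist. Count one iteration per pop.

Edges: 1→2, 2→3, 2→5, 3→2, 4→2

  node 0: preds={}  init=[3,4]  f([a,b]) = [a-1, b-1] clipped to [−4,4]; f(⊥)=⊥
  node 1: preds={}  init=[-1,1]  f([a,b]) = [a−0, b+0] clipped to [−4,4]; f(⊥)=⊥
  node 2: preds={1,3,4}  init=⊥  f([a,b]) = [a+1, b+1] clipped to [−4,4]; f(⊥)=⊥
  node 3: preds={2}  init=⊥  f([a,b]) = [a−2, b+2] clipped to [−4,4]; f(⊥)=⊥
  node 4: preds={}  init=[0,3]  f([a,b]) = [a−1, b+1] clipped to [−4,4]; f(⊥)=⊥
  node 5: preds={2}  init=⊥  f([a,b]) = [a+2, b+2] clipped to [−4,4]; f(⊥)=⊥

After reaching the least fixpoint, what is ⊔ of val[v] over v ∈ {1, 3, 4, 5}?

[-4,4]

Trace (15 dequeues):
  [1] u=0 | in ⊥ | out [3,4] | ==
  [2] u=1 | in ⊥ | out [-1,1] | ==
  [3] u=2 | in [-1,3] | out [0,4] | prev ⊥ | push {}
  [4] u=3 | in [0,4] | out [-2,4] | prev ⊥ | push {2}
  [5] u=4 | in ⊥ | out [0,3] | ==
  [6] u=5 | in [0,4] | out [2,4] | prev ⊥ | push {}
  [7] u=2 | in [-2,4] | out [-1,4] | prev [0,4] | push {3,5}
  [8] u=3 | in [-1,4] | out [-3,4] | prev [-2,4] | push {2}
  [9] u=5 | in [-1,4] | out [1,4] | prev [2,4] | push {}
  [10] u=2 | in [-3,4] | out [-2,4] | prev [-1,4] | push {3,5}
  [11] u=3 | in [-2,4] | out [-4,4] | prev [-3,4] | push {2}
  [12] u=5 | in [-2,4] | out [0,4] | prev [1,4] | push {}
  [13] u=2 | in [-4,4] | out [-3,4] | prev [-2,4] | push {3,5}
  [14] u=3 | in [-3,4] | out [-4,4] | ==
  [15] u=5 | in [-3,4] | out [-1,4] | prev [0,4] | push {}

Converged values:
  [0] [3,4]
  [1] [-1,1]
  [2] [-3,4]
  [3] [-4,4]
  [4] [0,3]
  [5] [-1,4]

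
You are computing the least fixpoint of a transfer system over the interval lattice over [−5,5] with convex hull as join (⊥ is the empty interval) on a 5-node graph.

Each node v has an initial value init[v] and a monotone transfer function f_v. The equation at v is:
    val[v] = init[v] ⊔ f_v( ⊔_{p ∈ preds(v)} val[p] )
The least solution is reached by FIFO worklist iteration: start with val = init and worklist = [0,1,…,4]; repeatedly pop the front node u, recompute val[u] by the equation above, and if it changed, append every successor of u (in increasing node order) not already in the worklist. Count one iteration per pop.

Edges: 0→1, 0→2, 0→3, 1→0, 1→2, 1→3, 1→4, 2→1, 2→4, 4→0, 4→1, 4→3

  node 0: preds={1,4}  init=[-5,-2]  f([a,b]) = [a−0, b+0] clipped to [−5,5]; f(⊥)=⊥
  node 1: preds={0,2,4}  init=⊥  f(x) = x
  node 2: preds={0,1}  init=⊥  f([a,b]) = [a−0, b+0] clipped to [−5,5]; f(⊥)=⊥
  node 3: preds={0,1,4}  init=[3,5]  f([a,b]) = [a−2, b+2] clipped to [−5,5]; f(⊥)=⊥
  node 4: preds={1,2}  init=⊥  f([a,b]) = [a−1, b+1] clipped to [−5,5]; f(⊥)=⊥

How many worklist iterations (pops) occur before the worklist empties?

42

Worklist (42 pops):
  #1 pop 0: in=⊥ → [-5,-2] (no change)
  #2 pop 1: in=[-5,-2] → [-5,-2] (was ⊥); enqueue [0]
  #3 pop 2: in=[-5,-2] → [-5,-2] (was ⊥); enqueue [1]
  #4 pop 3: in=[-5,-2] → [-5,5] (was [3,5]); enqueue []
  #5 pop 4: in=[-5,-2] → [-5,-1] (was ⊥); enqueue [3]
  #6 pop 0: in=[-5,-1] → [-5,-1] (was [-5,-2]); enqueue [2]
  #7 pop 1: in=[-5,-1] → [-5,-1] (was [-5,-2]); enqueue [0,4]
  #8 pop 3: in=[-5,-1] → [-5,5] (no change)
  #9 pop 2: in=[-5,-1] → [-5,-1] (was [-5,-2]); enqueue [1]
  #10 pop 0: in=[-5,-1] → [-5,-1] (no change)
  #11 pop 4: in=[-5,-1] → [-5,0] (was [-5,-1]); enqueue [0,3]
  #12 pop 1: in=[-5,0] → [-5,0] (was [-5,-1]); enqueue [2,4]
  #13 pop 0: in=[-5,0] → [-5,0] (was [-5,-1]); enqueue [1]
  #14 pop 3: in=[-5,0] → [-5,5] (no change)
  #15 pop 2: in=[-5,0] → [-5,0] (was [-5,-1]); enqueue []
  #16 pop 4: in=[-5,0] → [-5,1] (was [-5,0]); enqueue [0,3]
  #17 pop 1: in=[-5,1] → [-5,1] (was [-5,0]); enqueue [2,4]
  #18 pop 0: in=[-5,1] → [-5,1] (was [-5,0]); enqueue [1]
  #19 pop 3: in=[-5,1] → [-5,5] (no change)
  #20 pop 2: in=[-5,1] → [-5,1] (was [-5,0]); enqueue []
  #21 pop 4: in=[-5,1] → [-5,2] (was [-5,1]); enqueue [0,3]
  #22 pop 1: in=[-5,2] → [-5,2] (was [-5,1]); enqueue [2,4]
  #23 pop 0: in=[-5,2] → [-5,2] (was [-5,1]); enqueue [1]
  #24 pop 3: in=[-5,2] → [-5,5] (no change)
  #25 pop 2: in=[-5,2] → [-5,2] (was [-5,1]); enqueue []
  #26 pop 4: in=[-5,2] → [-5,3] (was [-5,2]); enqueue [0,3]
  #27 pop 1: in=[-5,3] → [-5,3] (was [-5,2]); enqueue [2,4]
  #28 pop 0: in=[-5,3] → [-5,3] (was [-5,2]); enqueue [1]
  #29 pop 3: in=[-5,3] → [-5,5] (no change)
  #30 pop 2: in=[-5,3] → [-5,3] (was [-5,2]); enqueue []
  #31 pop 4: in=[-5,3] → [-5,4] (was [-5,3]); enqueue [0,3]
  #32 pop 1: in=[-5,4] → [-5,4] (was [-5,3]); enqueue [2,4]
  #33 pop 0: in=[-5,4] → [-5,4] (was [-5,3]); enqueue [1]
  #34 pop 3: in=[-5,4] → [-5,5] (no change)
  #35 pop 2: in=[-5,4] → [-5,4] (was [-5,3]); enqueue []
  #36 pop 4: in=[-5,4] → [-5,5] (was [-5,4]); enqueue [0,3]
  #37 pop 1: in=[-5,5] → [-5,5] (was [-5,4]); enqueue [2,4]
  #38 pop 0: in=[-5,5] → [-5,5] (was [-5,4]); enqueue [1]
  #39 pop 3: in=[-5,5] → [-5,5] (no change)
  #40 pop 2: in=[-5,5] → [-5,5] (was [-5,4]); enqueue []
  #41 pop 4: in=[-5,5] → [-5,5] (no change)
  #42 pop 1: in=[-5,5] → [-5,5] (no change)

Fixpoint:
  val[0] = [-5,5]
  val[1] = [-5,5]
  val[2] = [-5,5]
  val[3] = [-5,5]
  val[4] = [-5,5]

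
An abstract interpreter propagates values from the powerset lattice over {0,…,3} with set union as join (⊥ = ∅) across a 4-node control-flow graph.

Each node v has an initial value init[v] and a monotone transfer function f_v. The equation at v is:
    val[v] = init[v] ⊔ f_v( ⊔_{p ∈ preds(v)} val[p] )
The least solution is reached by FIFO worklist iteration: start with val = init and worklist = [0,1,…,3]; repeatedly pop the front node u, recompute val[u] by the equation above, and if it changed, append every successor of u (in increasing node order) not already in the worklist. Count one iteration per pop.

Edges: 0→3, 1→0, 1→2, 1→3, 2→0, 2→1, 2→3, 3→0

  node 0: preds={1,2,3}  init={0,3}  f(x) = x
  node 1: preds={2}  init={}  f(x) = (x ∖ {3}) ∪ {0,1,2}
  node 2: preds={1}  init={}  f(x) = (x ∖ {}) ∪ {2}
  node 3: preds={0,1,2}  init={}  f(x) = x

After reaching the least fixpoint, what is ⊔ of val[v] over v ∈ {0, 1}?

{0,1,2,3}

Worklist (7 pops):
  #1 pop 0: in={} → {0,3} (no change)
  #2 pop 1: in={} → {0,1,2} (was {}); enqueue [0]
  #3 pop 2: in={0,1,2} → {0,1,2} (was {}); enqueue [1]
  #4 pop 3: in={0,1,2,3} → {0,1,2,3} (was {}); enqueue []
  #5 pop 0: in={0,1,2,3} → {0,1,2,3} (was {0,3}); enqueue [3]
  #6 pop 1: in={0,1,2} → {0,1,2} (no change)
  #7 pop 3: in={0,1,2,3} → {0,1,2,3} (no change)

Fixpoint:
  val[0] = {0,1,2,3}
  val[1] = {0,1,2}
  val[2] = {0,1,2}
  val[3] = {0,1,2,3}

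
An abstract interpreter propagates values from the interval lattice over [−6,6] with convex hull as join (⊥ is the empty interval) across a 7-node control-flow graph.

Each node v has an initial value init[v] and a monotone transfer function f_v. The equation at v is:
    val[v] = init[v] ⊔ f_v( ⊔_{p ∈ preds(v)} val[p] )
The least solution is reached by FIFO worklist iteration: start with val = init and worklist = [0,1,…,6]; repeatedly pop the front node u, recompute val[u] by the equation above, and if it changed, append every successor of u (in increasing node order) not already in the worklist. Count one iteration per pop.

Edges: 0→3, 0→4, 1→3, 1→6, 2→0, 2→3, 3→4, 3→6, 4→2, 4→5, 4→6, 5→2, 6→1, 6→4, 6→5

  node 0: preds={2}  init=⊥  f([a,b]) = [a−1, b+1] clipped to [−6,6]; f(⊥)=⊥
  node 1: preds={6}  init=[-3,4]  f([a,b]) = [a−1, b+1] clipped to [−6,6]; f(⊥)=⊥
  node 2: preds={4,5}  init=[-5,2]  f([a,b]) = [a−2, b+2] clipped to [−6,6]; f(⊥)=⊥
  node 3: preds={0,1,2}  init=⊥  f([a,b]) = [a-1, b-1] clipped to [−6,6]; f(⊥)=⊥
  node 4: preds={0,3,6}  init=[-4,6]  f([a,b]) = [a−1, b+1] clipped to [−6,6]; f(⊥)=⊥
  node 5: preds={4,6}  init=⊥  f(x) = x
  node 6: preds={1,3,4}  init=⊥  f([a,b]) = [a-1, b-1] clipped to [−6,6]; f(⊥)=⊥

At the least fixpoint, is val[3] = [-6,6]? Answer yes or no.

Worklist (14 pops):
  #1 pop 0: in=[-5,2] → [-6,3] (was ⊥); enqueue []
  #2 pop 1: in=⊥ → [-3,4] (no change)
  #3 pop 2: in=[-4,6] → [-6,6] (was [-5,2]); enqueue [0]
  #4 pop 3: in=[-6,6] → [-6,5] (was ⊥); enqueue []
  #5 pop 4: in=[-6,5] → [-6,6] (was [-4,6]); enqueue [2]
  #6 pop 5: in=[-6,6] → [-6,6] (was ⊥); enqueue []
  #7 pop 6: in=[-6,6] → [-6,5] (was ⊥); enqueue [1,4,5]
  #8 pop 0: in=[-6,6] → [-6,6] (was [-6,3]); enqueue [3]
  #9 pop 2: in=[-6,6] → [-6,6] (no change)
  #10 pop 1: in=[-6,5] → [-6,6] (was [-3,4]); enqueue [6]
  #11 pop 4: in=[-6,6] → [-6,6] (no change)
  #12 pop 5: in=[-6,6] → [-6,6] (no change)
  #13 pop 3: in=[-6,6] → [-6,5] (no change)
  #14 pop 6: in=[-6,6] → [-6,5] (no change)

Fixpoint:
  val[0] = [-6,6]
  val[1] = [-6,6]
  val[2] = [-6,6]
  val[3] = [-6,5]
  val[4] = [-6,6]
  val[5] = [-6,6]
  val[6] = [-6,5]

no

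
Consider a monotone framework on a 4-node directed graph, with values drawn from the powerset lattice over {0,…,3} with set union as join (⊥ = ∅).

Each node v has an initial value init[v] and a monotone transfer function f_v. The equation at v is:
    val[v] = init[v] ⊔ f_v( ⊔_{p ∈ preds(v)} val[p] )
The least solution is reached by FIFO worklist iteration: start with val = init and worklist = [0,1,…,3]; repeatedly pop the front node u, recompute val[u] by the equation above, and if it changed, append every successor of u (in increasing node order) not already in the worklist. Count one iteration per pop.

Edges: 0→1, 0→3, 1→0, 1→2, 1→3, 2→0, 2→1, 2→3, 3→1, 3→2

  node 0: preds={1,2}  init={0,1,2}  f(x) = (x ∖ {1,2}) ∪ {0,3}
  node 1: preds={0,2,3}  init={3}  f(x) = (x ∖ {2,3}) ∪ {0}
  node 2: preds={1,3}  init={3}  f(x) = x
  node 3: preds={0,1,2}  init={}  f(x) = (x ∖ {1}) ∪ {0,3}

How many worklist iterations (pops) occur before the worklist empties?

10

Worklist (10 pops):
  #1 pop 0: in={3} → {0,1,2,3} (was {0,1,2}); enqueue []
  #2 pop 1: in={0,1,2,3} → {0,1,3} (was {3}); enqueue [0]
  #3 pop 2: in={0,1,3} → {0,1,3} (was {3}); enqueue [1]
  #4 pop 3: in={0,1,2,3} → {0,2,3} (was {}); enqueue [2]
  #5 pop 0: in={0,1,3} → {0,1,2,3} (no change)
  #6 pop 1: in={0,1,2,3} → {0,1,3} (no change)
  #7 pop 2: in={0,1,2,3} → {0,1,2,3} (was {0,1,3}); enqueue [0,1,3]
  #8 pop 0: in={0,1,2,3} → {0,1,2,3} (no change)
  #9 pop 1: in={0,1,2,3} → {0,1,3} (no change)
  #10 pop 3: in={0,1,2,3} → {0,2,3} (no change)

Fixpoint:
  val[0] = {0,1,2,3}
  val[1] = {0,1,3}
  val[2] = {0,1,2,3}
  val[3] = {0,2,3}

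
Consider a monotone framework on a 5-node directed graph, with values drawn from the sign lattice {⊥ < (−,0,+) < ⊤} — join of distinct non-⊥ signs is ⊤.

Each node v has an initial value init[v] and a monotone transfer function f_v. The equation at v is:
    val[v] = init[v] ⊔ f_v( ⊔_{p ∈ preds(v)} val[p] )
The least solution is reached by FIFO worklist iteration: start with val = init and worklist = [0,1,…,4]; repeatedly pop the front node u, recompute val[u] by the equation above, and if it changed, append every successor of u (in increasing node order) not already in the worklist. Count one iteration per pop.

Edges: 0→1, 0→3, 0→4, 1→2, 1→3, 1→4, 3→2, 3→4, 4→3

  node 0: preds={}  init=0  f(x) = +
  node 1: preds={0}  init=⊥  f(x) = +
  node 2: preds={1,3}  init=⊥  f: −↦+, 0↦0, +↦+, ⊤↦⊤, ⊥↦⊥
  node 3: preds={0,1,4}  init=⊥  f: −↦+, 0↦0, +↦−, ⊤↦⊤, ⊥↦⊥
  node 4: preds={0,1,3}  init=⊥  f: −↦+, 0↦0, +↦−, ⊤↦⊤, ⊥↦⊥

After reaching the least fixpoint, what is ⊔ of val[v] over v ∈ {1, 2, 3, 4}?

Worklist (7 pops):
  #1 pop 0: in=⊥ → ⊤ (was 0); enqueue []
  #2 pop 1: in=⊤ → + (was ⊥); enqueue []
  #3 pop 2: in=+ → + (was ⊥); enqueue []
  #4 pop 3: in=⊤ → ⊤ (was ⊥); enqueue [2]
  #5 pop 4: in=⊤ → ⊤ (was ⊥); enqueue [3]
  #6 pop 2: in=⊤ → ⊤ (was +); enqueue []
  #7 pop 3: in=⊤ → ⊤ (no change)

Fixpoint:
  val[0] = ⊤
  val[1] = +
  val[2] = ⊤
  val[3] = ⊤
  val[4] = ⊤

⊤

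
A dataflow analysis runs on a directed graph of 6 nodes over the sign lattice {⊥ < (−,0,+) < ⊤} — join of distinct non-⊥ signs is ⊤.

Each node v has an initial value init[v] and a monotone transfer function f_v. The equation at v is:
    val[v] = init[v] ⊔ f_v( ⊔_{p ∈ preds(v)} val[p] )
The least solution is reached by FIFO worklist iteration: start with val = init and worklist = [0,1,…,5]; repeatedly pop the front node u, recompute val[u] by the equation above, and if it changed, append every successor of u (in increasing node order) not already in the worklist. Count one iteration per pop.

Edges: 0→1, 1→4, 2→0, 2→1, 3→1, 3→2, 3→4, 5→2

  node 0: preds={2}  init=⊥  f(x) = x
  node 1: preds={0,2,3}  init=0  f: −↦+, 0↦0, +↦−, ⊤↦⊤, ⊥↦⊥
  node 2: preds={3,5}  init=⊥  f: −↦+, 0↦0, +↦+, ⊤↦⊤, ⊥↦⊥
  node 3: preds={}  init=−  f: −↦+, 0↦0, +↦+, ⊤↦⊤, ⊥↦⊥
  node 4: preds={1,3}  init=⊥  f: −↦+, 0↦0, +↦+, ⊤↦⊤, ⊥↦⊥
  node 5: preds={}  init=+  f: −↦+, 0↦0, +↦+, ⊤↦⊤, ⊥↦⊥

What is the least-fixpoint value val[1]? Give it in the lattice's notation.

⊤

Trace (8 dequeues):
  [1] u=0 | in ⊥ | out ⊥ | ==
  [2] u=1 | in − | out ⊤ | prev 0 | push {}
  [3] u=2 | in ⊤ | out ⊤ | prev ⊥ | push {0,1}
  [4] u=3 | in ⊥ | out − | ==
  [5] u=4 | in ⊤ | out ⊤ | prev ⊥ | push {}
  [6] u=5 | in ⊥ | out + | ==
  [7] u=0 | in ⊤ | out ⊤ | prev ⊥ | push {}
  [8] u=1 | in ⊤ | out ⊤ | ==

Converged values:
  [0] ⊤
  [1] ⊤
  [2] ⊤
  [3] −
  [4] ⊤
  [5] +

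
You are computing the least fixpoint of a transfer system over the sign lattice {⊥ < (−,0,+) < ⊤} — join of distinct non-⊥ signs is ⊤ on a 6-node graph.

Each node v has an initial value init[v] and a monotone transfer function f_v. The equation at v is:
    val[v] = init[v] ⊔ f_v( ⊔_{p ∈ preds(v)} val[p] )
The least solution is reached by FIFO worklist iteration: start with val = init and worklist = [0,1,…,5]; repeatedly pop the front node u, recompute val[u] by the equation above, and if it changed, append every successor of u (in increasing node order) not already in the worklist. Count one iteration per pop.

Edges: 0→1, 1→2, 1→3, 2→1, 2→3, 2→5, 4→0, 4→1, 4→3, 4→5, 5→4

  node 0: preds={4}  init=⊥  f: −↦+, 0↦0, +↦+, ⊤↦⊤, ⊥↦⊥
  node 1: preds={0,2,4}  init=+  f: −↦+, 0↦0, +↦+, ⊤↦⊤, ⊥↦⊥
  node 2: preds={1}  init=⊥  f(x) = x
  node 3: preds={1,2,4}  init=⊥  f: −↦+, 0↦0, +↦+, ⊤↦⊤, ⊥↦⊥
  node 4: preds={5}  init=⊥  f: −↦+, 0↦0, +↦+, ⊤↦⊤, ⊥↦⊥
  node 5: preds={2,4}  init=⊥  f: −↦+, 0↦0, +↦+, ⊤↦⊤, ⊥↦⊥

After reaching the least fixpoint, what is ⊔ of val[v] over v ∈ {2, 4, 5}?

+

Trace (12 dequeues):
  [1] u=0 | in ⊥ | out ⊥ | ==
  [2] u=1 | in ⊥ | out + | ==
  [3] u=2 | in + | out + | prev ⊥ | push {1}
  [4] u=3 | in + | out + | prev ⊥ | push {}
  [5] u=4 | in ⊥ | out ⊥ | ==
  [6] u=5 | in + | out + | prev ⊥ | push {4}
  [7] u=1 | in + | out + | ==
  [8] u=4 | in + | out + | prev ⊥ | push {0,1,3,5}
  [9] u=0 | in + | out + | prev ⊥ | push {}
  [10] u=1 | in + | out + | ==
  [11] u=3 | in + | out + | ==
  [12] u=5 | in + | out + | ==

Converged values:
  [0] +
  [1] +
  [2] +
  [3] +
  [4] +
  [5] +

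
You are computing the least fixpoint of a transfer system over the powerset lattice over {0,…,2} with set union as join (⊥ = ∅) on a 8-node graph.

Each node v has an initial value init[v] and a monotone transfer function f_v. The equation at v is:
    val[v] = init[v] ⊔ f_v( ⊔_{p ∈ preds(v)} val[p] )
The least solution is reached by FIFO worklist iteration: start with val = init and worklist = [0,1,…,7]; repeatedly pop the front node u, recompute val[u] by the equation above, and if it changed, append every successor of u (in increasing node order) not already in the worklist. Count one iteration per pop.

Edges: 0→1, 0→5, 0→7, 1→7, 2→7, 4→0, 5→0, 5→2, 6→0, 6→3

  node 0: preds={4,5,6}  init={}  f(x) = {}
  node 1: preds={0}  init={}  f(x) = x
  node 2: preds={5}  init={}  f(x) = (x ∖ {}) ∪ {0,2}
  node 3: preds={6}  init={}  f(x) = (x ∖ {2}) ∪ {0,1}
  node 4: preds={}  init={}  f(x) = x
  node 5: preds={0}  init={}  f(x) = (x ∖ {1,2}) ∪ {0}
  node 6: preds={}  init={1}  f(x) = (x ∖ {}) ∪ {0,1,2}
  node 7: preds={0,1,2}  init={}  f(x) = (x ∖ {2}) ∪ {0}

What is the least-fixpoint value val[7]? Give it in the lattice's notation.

Iteration log — 11 steps:
  step 1. node 0  ⊔preds={1}  new={}  stable
  step 2. node 1  ⊔preds={}  new={}  stable
  step 3. node 2  ⊔preds={}  new={0,2}  old={}  +wl: 
  step 4. node 3  ⊔preds={1}  new={0,1}  old={}  +wl: 
  step 5. node 4  ⊔preds={}  new={}  stable
  step 6. node 5  ⊔preds={}  new={0}  old={}  +wl: 0,2
  step 7. node 6  ⊔preds={}  new={0,1,2}  old={1}  +wl: 3
  step 8. node 7  ⊔preds={0,2}  new={0}  old={}  +wl: 
  step 9. node 0  ⊔preds={0,1,2}  new={}  stable
  step 10. node 2  ⊔preds={0}  new={0,2}  stable
  step 11. node 3  ⊔preds={0,1,2}  new={0,1}  stable

Least fixpoint reached:
  node 0: {}
  node 1: {}
  node 2: {0,2}
  node 3: {0,1}
  node 4: {}
  node 5: {0}
  node 6: {0,1,2}
  node 7: {0}

{0}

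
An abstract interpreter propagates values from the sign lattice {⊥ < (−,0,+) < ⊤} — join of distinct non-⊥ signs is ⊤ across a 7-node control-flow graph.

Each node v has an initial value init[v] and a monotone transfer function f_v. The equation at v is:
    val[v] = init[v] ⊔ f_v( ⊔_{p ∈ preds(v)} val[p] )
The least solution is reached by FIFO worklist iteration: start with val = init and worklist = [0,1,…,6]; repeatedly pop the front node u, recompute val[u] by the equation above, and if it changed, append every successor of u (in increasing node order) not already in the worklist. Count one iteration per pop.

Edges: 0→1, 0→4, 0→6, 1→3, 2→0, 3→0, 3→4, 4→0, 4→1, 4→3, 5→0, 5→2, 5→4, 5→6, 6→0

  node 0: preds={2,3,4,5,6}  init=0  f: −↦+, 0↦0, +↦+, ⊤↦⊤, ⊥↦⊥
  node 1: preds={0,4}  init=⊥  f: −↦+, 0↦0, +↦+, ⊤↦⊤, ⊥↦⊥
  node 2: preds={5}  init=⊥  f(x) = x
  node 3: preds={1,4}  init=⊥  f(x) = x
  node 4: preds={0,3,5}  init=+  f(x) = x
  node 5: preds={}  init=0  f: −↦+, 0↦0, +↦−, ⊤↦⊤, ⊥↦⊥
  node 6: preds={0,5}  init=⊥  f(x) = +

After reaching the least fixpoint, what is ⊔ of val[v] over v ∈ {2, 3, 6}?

⊤

Worklist (10 pops):
  #1 pop 0: in=⊤ → ⊤ (was 0); enqueue []
  #2 pop 1: in=⊤ → ⊤ (was ⊥); enqueue []
  #3 pop 2: in=0 → 0 (was ⊥); enqueue [0]
  #4 pop 3: in=⊤ → ⊤ (was ⊥); enqueue []
  #5 pop 4: in=⊤ → ⊤ (was +); enqueue [1,3]
  #6 pop 5: in=⊥ → 0 (no change)
  #7 pop 6: in=⊤ → + (was ⊥); enqueue []
  #8 pop 0: in=⊤ → ⊤ (no change)
  #9 pop 1: in=⊤ → ⊤ (no change)
  #10 pop 3: in=⊤ → ⊤ (no change)

Fixpoint:
  val[0] = ⊤
  val[1] = ⊤
  val[2] = 0
  val[3] = ⊤
  val[4] = ⊤
  val[5] = 0
  val[6] = +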